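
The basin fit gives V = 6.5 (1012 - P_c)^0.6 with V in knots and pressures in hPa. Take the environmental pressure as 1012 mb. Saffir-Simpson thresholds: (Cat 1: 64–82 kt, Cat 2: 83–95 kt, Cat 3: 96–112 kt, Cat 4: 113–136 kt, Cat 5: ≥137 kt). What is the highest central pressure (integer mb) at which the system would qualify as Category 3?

Category 3 begins at V = 96 kt.
Required ΔP = (96/6.5)^(1/0.6) = 14.769^1.667 ≈ 88.91 mb.
P_c ≤ 1012 − 88.91 = 923.09, so the highest integer P_c is 923 mb.

923 mb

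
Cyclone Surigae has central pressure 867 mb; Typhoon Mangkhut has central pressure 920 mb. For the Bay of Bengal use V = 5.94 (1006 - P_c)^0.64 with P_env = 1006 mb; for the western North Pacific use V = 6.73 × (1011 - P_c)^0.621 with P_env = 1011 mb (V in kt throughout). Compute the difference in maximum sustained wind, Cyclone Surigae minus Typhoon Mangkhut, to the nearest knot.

29 kt

Cyclone Surigae: ΔP = 139; V ≈ 5.94 × 139^0.64 ≈ 139.74 kt.
Typhoon Mangkhut: ΔP = 91; V ≈ 6.73 × 91^0.621 ≈ 110.81 kt.
Difference ≈ 139.74 − 110.81 = 28.93 → 29 kt.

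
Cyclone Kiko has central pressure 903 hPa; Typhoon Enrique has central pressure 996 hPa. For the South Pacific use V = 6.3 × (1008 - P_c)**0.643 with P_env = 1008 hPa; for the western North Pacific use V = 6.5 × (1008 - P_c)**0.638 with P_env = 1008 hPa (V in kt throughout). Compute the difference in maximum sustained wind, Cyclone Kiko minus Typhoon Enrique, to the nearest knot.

Cyclone Kiko: ΔP = 105; V ≈ 6.3 × 105^0.643 ≈ 125.59 kt.
Typhoon Enrique: ΔP = 12; V ≈ 6.5 × 12^0.638 ≈ 31.73 kt.
Difference ≈ 125.59 − 31.73 = 93.86 → 94 kt.

94 kt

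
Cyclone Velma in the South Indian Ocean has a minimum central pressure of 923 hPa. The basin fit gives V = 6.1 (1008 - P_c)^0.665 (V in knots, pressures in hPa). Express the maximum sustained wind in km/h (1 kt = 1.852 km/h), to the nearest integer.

217 km/h

ΔP = 1008 − 923 = 85 hPa.
V ≈ 6.1 × 85^0.665 = 6.1 × 19.189 ≈ 117.056 kt.
117.056 × 1.852 ≈ 216.79 km/h → 217 km/h.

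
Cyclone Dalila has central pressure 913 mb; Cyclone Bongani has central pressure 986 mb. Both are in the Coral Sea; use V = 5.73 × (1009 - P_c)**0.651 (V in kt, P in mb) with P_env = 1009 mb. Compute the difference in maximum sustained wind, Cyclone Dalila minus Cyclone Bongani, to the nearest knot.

68 kt

Cyclone Dalila: ΔP = 96; V ≈ 5.73 × 96^0.651 ≈ 111.84 kt.
Cyclone Bongani: ΔP = 23; V ≈ 5.73 × 23^0.651 ≈ 44.12 kt.
Difference ≈ 111.84 − 44.12 = 67.72 → 68 kt.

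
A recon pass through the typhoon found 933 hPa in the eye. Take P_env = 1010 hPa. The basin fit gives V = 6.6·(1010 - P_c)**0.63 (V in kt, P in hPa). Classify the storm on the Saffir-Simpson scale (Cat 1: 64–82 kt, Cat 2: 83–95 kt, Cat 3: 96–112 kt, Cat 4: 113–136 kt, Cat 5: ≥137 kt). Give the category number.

ΔP = 1010 − 933 = 77 hPa.
V ≈ 6.6 × 77^0.63 = 6.6 × 15.43 ≈ 102 kt.
102 kt falls in the Category 3 band.

3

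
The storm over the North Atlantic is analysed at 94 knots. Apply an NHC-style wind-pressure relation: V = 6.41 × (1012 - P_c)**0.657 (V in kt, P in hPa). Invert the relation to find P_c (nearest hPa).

ΔP = (V / 6.41)^(1/0.657) = (94/6.41)^1.522.
94/6.41 = 14.665; 14.665^1.522 ≈ 59.59 hPa.
P_c = 1012 − 59.59 = 952.41 ≈ 952 hPa.

952 hPa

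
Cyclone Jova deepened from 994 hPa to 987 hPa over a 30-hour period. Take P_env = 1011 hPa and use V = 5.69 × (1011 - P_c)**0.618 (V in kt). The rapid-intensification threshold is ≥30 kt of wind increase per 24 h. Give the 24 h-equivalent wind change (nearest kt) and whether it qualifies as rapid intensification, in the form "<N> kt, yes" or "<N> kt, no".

V₁: ΔP = 17, V ≈ 5.69 × 17^0.618 ≈ 32.77 kt.
V₂: ΔP = 24, V ≈ 5.69 × 24^0.618 ≈ 40.56 kt.
ΔV over 30 h = 7.79 kt → 24 h equivalent = 7.79 × 24/30 ≈ 6.23 kt.
6 kt < 30 kt ⇒ not rapid intensification.

6 kt, no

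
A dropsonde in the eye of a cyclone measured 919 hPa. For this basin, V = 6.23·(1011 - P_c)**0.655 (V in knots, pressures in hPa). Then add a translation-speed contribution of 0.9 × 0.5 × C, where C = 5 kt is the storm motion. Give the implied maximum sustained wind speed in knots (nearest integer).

ΔP = 1011 − 919 = 92 hPa.
92^0.655 ≈ 19.332.
V ≈ 6.23 × 19.332 ≈ 120.4 kt.
Translation term: 0.9 × 0.5 × 5 = 2.25 kt.
Corrected V ≈ 122.65 kt → 123 kt.

123 kt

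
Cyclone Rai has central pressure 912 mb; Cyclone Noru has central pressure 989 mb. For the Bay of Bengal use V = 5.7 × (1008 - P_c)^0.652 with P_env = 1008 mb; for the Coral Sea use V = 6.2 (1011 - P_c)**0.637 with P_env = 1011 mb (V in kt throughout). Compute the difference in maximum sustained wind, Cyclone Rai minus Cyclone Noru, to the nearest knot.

Cyclone Rai: ΔP = 96; V ≈ 5.7 × 96^0.652 ≈ 111.77 kt.
Cyclone Noru: ΔP = 22; V ≈ 6.2 × 22^0.637 ≈ 44.41 kt.
Difference ≈ 111.77 − 44.41 = 67.36 → 67 kt.

67 kt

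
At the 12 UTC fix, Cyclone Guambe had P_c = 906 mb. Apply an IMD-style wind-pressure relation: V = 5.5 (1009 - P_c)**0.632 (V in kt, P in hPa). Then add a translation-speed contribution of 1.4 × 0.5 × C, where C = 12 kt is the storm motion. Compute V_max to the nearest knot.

ΔP = 1009 − 906 = 103 mb.
103^0.632 ≈ 18.712.
V ≈ 5.5 × 18.712 ≈ 102.9 kt.
Translation term: 1.4 × 0.5 × 12 = 8.4 kt.
Corrected V ≈ 111.3 kt → 111 kt.

111 kt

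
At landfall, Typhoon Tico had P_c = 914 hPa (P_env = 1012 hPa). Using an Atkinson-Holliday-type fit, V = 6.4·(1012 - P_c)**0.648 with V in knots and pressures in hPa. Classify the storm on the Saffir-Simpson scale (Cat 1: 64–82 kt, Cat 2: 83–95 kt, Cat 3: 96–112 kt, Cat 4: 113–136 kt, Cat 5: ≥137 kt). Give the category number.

ΔP = 1012 − 914 = 98 hPa.
V ≈ 6.4 × 98^0.648 = 6.4 × 19.51 ≈ 125 kt.
125 kt falls in the Category 4 band.

4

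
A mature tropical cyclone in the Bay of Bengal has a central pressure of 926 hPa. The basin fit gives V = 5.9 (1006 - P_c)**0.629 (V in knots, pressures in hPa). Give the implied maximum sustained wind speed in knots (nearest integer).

93 kt

ΔP = 1006 − 926 = 80 hPa.
80^0.629 ≈ 15.741.
V ≈ 5.9 × 15.741 ≈ 92.9 kt.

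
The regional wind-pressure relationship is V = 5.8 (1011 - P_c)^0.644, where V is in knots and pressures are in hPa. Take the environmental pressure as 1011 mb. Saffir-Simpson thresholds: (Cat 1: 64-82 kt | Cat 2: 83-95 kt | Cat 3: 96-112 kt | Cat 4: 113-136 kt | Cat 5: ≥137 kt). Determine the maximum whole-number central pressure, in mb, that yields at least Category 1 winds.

969 mb

Category 1 begins at V = 64 kt.
Required ΔP = (64/5.8)^(1/0.644) = 11.034^1.553 ≈ 41.61 mb.
P_c ≤ 1011 − 41.61 = 969.39, so the highest integer P_c is 969 mb.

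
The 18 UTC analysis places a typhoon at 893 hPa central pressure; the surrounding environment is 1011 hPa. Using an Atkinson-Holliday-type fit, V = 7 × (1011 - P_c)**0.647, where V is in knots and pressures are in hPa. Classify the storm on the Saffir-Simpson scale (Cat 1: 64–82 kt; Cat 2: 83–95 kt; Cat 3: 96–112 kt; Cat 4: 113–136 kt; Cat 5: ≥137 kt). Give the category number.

5

ΔP = 1011 − 893 = 118 hPa.
V ≈ 7 × 118^0.647 = 7 × 21.90 ≈ 153 kt.
153 kt falls in the Category 5 band.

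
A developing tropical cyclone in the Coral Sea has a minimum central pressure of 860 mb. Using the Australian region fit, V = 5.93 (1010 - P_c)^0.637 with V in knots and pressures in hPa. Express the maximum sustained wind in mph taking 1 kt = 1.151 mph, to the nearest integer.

ΔP = 1010 − 860 = 150 mb.
V ≈ 5.93 × 150^0.637 = 5.93 × 24.332 ≈ 144.286 kt.
144.286 × 1.151 ≈ 166.07 mph → 166 mph.

166 mph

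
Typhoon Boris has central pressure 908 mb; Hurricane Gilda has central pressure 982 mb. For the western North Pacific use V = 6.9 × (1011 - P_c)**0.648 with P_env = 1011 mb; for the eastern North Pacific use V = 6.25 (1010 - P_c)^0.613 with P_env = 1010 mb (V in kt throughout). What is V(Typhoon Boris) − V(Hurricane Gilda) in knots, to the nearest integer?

91 kt

Typhoon Boris: ΔP = 103; V ≈ 6.9 × 103^0.648 ≈ 139.05 kt.
Hurricane Gilda: ΔP = 28; V ≈ 6.25 × 28^0.613 ≈ 48.19 kt.
Difference ≈ 139.05 − 48.19 = 90.86 → 91 kt.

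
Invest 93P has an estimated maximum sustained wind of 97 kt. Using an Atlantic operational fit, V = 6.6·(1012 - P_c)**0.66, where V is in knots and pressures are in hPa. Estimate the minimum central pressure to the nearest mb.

953 mb

ΔP = (V / 6.6)^(1/0.66) = (97/6.6)^1.515.
97/6.6 = 14.697; 14.697^1.515 ≈ 58.68 mb.
P_c = 1012 − 58.68 = 953.32 ≈ 953 mb.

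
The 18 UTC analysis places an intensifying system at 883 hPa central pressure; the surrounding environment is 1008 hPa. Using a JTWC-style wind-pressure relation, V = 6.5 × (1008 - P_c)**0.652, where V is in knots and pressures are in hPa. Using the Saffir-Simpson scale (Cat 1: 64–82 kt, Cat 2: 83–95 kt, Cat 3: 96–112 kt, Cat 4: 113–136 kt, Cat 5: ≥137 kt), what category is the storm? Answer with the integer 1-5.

5

ΔP = 1008 − 883 = 125 hPa.
V ≈ 6.5 × 125^0.652 = 6.5 × 23.29 ≈ 151 kt.
151 kt falls in the Category 5 band.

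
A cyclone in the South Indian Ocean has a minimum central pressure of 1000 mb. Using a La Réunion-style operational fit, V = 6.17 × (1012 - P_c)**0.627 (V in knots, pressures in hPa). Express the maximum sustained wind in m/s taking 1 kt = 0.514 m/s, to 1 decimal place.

15.1 m/s

ΔP = 1012 − 1000 = 12 mb.
V ≈ 6.17 × 12^0.627 = 6.17 × 4.749 ≈ 29.304 kt.
29.304 × 0.514 ≈ 15.06 m/s → 15.1 m/s.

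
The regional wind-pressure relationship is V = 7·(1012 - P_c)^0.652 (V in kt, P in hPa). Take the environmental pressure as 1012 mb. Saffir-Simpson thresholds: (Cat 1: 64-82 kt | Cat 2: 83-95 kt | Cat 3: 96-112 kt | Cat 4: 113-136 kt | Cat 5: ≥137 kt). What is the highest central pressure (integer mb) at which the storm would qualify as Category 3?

Category 3 begins at V = 96 kt.
Required ΔP = (96/7)^(1/0.652) = 13.714^1.534 ≈ 55.48 mb.
P_c ≤ 1012 − 55.48 = 956.52, so the highest integer P_c is 956 mb.

956 mb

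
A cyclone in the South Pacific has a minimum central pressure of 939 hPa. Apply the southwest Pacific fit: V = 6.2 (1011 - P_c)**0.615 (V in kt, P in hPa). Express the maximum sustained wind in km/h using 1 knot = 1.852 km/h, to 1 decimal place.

ΔP = 1011 − 939 = 72 hPa.
V ≈ 6.2 × 72^0.615 = 6.2 × 13.876 ≈ 86.030 kt.
86.030 × 1.852 ≈ 159.33 km/h → 159.3 km/h.

159.3 km/h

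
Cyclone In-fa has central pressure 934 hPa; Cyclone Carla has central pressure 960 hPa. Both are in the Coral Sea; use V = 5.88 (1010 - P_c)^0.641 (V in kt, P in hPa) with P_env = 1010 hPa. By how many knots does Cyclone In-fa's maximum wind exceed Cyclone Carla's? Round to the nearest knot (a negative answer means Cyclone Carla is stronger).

22 kt

Cyclone In-fa: ΔP = 76; V ≈ 5.88 × 76^0.641 ≈ 94.40 kt.
Cyclone Carla: ΔP = 50; V ≈ 5.88 × 50^0.641 ≈ 72.18 kt.
Difference ≈ 94.40 − 72.18 = 22.22 → 22 kt.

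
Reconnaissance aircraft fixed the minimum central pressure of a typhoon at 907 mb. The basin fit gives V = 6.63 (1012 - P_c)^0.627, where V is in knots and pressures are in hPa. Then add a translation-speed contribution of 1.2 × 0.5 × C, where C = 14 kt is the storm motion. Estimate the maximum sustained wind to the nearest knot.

131 kt

ΔP = 1012 − 907 = 105 mb.
105^0.627 ≈ 18.505.
V ≈ 6.63 × 18.505 ≈ 122.7 kt.
Translation term: 1.2 × 0.5 × 14 = 8.4 kt.
Corrected V ≈ 131.1 kt → 131 kt.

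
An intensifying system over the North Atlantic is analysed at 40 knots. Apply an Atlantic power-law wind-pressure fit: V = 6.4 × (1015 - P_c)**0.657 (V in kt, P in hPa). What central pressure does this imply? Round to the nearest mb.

999 mb

ΔP = (V / 6.4)^(1/0.657) = (40/6.4)^1.522.
40/6.4 = 6.250; 6.250^1.522 ≈ 16.27 mb.
P_c = 1015 − 16.27 = 998.73 ≈ 999 mb.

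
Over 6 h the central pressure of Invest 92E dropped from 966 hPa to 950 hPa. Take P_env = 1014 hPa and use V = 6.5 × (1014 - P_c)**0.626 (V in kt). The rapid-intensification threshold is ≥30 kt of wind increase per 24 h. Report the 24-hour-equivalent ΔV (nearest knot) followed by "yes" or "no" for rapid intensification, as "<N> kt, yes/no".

V₁: ΔP = 48, V ≈ 6.5 × 48^0.626 ≈ 73.34 kt.
V₂: ΔP = 64, V ≈ 6.5 × 64^0.626 ≈ 87.82 kt.
ΔV over 6 h = 14.48 kt → 24 h equivalent = 14.48 × 24/6 ≈ 57.92 kt.
58 kt ≥ 30 kt ⇒ rapid intensification.

58 kt, yes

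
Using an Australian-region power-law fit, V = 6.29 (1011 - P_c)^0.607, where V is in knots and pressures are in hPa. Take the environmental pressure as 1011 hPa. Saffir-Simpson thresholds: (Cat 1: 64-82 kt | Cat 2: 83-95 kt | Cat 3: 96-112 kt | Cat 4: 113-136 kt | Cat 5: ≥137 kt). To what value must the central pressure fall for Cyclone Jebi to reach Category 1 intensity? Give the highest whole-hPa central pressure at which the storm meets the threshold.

Category 1 begins at V = 64 kt.
Required ΔP = (64/6.29)^(1/0.607) = 10.175^1.647 ≈ 45.69 hPa.
P_c ≤ 1011 − 45.69 = 965.31, so the highest integer P_c is 965 hPa.

965 hPa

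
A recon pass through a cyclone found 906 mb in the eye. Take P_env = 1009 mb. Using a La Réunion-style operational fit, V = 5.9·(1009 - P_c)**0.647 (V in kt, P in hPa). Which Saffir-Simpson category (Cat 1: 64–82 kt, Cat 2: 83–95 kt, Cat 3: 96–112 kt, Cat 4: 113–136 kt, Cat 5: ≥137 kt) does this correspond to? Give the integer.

4

ΔP = 1009 − 906 = 103 mb.
V ≈ 5.9 × 103^0.647 = 5.9 × 20.06 ≈ 118 kt.
118 kt falls in the Category 4 band.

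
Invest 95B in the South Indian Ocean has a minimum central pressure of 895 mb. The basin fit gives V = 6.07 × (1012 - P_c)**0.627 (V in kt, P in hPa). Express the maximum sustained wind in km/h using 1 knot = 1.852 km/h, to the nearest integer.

223 km/h

ΔP = 1012 − 895 = 117 mb.
V ≈ 6.07 × 117^0.627 = 6.07 × 19.804 ≈ 120.210 kt.
120.210 × 1.852 ≈ 222.63 km/h → 223 km/h.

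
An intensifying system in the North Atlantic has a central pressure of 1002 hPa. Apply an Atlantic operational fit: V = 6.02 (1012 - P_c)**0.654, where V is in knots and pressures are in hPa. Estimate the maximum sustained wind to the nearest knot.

ΔP = 1012 − 1002 = 10 hPa.
10^0.654 ≈ 4.508.
V ≈ 6.02 × 4.508 ≈ 27.1 kt.

27 kt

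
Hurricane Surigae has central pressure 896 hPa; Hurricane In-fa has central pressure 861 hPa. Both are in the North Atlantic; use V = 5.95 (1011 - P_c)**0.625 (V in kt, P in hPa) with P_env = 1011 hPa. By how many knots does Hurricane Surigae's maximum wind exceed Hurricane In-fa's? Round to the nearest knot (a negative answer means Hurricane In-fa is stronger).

Hurricane Surigae: ΔP = 115; V ≈ 5.95 × 115^0.625 ≈ 115.47 kt.
Hurricane In-fa: ΔP = 150; V ≈ 5.95 × 150^0.625 ≈ 136.32 kt.
Difference ≈ 115.47 − 136.32 = -20.85 → -21 kt.

-21 kt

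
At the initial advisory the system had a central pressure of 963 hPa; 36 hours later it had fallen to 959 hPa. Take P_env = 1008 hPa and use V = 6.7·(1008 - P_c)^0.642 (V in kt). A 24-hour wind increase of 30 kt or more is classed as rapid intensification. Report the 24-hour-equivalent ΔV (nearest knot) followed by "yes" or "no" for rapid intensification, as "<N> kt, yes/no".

V₁: ΔP = 45, V ≈ 6.7 × 45^0.642 ≈ 77.17 kt.
V₂: ΔP = 49, V ≈ 6.7 × 49^0.642 ≈ 81.50 kt.
ΔV over 36 h = 4.33 kt → 24 h equivalent = 4.33 × 24/36 ≈ 2.89 kt.
3 kt < 30 kt ⇒ not rapid intensification.

3 kt, no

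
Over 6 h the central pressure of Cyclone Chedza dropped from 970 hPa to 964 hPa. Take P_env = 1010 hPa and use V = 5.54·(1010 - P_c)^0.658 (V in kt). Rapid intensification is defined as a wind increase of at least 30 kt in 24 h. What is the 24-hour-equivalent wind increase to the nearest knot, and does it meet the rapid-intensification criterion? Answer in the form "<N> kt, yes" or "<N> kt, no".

24 kt, no

V₁: ΔP = 40, V ≈ 5.54 × 40^0.658 ≈ 62.76 kt.
V₂: ΔP = 46, V ≈ 5.54 × 46^0.658 ≈ 68.80 kt.
ΔV over 6 h = 6.04 kt → 24 h equivalent = 6.04 × 24/6 ≈ 24.16 kt.
24 kt < 30 kt ⇒ not rapid intensification.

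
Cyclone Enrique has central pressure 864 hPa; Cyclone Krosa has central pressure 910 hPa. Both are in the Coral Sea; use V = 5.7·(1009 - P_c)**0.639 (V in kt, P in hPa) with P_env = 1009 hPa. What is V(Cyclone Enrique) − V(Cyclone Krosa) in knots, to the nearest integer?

Cyclone Enrique: ΔP = 145; V ≈ 5.7 × 145^0.639 ≈ 137.08 kt.
Cyclone Krosa: ΔP = 99; V ≈ 5.7 × 99^0.639 ≈ 107.42 kt.
Difference ≈ 137.08 − 107.42 = 29.66 → 30 kt.

30 kt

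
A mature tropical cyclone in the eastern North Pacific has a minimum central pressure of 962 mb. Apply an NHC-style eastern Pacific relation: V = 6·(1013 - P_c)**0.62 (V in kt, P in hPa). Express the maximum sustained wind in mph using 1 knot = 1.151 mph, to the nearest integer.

79 mph

ΔP = 1013 − 962 = 51 mb.
V ≈ 6 × 51^0.62 = 6 × 11.447 ≈ 68.682 kt.
68.682 × 1.151 ≈ 79.05 mph → 79 mph.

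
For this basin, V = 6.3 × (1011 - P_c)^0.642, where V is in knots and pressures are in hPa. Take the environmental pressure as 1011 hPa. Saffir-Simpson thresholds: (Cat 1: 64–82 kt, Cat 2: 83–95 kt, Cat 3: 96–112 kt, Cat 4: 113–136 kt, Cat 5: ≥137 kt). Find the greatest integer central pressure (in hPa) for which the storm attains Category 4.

921 hPa

Category 4 begins at V = 113 kt.
Required ΔP = (113/6.3)^(1/0.642) = 17.937^1.558 ≈ 89.71 hPa.
P_c ≤ 1011 − 89.71 = 921.29, so the highest integer P_c is 921 hPa.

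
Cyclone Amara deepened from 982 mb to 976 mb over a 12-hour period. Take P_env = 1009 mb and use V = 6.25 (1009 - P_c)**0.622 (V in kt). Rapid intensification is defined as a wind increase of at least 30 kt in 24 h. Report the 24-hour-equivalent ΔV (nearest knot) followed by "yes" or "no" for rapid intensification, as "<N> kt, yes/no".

13 kt, no

V₁: ΔP = 27, V ≈ 6.25 × 27^0.622 ≈ 48.55 kt.
V₂: ΔP = 33, V ≈ 6.25 × 33^0.622 ≈ 55.00 kt.
ΔV over 12 h = 6.45 kt → 24 h equivalent = 6.45 × 24/12 ≈ 12.90 kt.
13 kt < 30 kt ⇒ not rapid intensification.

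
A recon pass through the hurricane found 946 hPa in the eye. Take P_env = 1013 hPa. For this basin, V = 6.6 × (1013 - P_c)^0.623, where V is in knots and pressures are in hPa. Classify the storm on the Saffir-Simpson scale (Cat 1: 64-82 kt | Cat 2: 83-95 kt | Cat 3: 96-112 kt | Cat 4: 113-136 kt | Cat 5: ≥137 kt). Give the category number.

ΔP = 1013 − 946 = 67 hPa.
V ≈ 6.6 × 67^0.623 = 6.6 × 13.73 ≈ 91 kt.
91 kt falls in the Category 2 band.

2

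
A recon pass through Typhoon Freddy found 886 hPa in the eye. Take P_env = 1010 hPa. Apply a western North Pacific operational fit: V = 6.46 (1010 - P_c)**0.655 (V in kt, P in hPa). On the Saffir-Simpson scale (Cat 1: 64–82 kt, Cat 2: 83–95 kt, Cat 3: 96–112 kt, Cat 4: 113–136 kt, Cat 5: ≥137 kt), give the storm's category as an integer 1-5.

ΔP = 1010 − 886 = 124 hPa.
V ≈ 6.46 × 124^0.655 = 6.46 × 23.51 ≈ 152 kt.
152 kt falls in the Category 5 band.

5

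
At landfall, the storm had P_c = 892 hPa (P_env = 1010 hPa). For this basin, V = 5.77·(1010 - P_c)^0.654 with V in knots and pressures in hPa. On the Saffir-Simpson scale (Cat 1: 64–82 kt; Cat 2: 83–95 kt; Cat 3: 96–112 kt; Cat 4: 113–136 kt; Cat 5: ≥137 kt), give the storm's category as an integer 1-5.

ΔP = 1010 − 892 = 118 hPa.
V ≈ 5.77 × 118^0.654 = 5.77 × 22.65 ≈ 131 kt.
131 kt falls in the Category 4 band.

4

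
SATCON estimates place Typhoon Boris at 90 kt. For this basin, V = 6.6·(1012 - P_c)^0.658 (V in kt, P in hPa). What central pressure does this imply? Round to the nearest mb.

959 mb

ΔP = (V / 6.6)^(1/0.658) = (90/6.6)^1.520.
90/6.6 = 13.636; 13.636^1.520 ≈ 53.02 mb.
P_c = 1012 − 53.02 = 958.98 ≈ 959 mb.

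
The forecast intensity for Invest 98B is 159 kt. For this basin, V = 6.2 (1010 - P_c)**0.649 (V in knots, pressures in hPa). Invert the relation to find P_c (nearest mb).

862 mb

ΔP = (V / 6.2)^(1/0.649) = (159/6.2)^1.541.
159/6.2 = 25.645; 25.645^1.541 ≈ 148.27 mb.
P_c = 1010 − 148.27 = 861.73 ≈ 862 mb.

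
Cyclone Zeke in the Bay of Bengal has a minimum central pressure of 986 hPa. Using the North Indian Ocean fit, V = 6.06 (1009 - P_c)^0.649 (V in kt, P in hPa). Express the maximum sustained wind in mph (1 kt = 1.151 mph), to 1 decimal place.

ΔP = 1009 − 986 = 23 hPa.
V ≈ 6.06 × 23^0.649 = 6.06 × 7.652 ≈ 46.370 kt.
46.370 × 1.151 ≈ 53.37 mph → 53.4 mph.

53.4 mph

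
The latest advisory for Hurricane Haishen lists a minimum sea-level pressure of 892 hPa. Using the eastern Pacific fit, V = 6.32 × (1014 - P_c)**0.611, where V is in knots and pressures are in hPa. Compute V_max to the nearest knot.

119 kt

ΔP = 1014 − 892 = 122 hPa.
122^0.611 ≈ 18.826.
V ≈ 6.32 × 18.826 ≈ 119.0 kt.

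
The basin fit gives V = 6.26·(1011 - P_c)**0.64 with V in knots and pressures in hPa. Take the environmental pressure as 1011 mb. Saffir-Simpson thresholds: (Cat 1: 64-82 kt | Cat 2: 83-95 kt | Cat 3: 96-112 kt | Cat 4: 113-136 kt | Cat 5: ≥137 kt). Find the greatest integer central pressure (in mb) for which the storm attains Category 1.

Category 1 begins at V = 64 kt.
Required ΔP = (64/6.26)^(1/0.64) = 10.224^1.562 ≈ 37.80 mb.
P_c ≤ 1011 − 37.80 = 973.20, so the highest integer P_c is 973 mb.

973 mb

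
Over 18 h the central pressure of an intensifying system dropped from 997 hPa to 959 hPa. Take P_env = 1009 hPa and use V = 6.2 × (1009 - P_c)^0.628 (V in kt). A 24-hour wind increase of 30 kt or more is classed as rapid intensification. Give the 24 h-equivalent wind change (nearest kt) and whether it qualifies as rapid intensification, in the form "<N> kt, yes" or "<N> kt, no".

57 kt, yes

V₁: ΔP = 12, V ≈ 6.2 × 12^0.628 ≈ 29.52 kt.
V₂: ΔP = 50, V ≈ 6.2 × 50^0.628 ≈ 72.33 kt.
ΔV over 18 h = 42.81 kt → 24 h equivalent = 42.81 × 24/18 ≈ 57.08 kt.
57 kt ≥ 30 kt ⇒ rapid intensification.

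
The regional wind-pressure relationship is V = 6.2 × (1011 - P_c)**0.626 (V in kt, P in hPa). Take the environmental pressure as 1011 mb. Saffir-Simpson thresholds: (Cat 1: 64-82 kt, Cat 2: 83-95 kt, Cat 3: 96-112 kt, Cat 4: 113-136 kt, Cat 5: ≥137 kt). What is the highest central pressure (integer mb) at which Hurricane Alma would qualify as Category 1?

Category 1 begins at V = 64 kt.
Required ΔP = (64/6.2)^(1/0.626) = 10.323^1.597 ≈ 41.64 mb.
P_c ≤ 1011 − 41.64 = 969.36, so the highest integer P_c is 969 mb.

969 mb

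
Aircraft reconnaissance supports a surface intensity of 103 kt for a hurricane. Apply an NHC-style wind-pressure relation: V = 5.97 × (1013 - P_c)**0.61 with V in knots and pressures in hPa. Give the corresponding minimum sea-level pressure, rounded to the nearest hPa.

906 hPa

ΔP = (V / 5.97)^(1/0.61) = (103/5.97)^1.639.
103/5.97 = 17.253; 17.253^1.639 ≈ 106.57 hPa.
P_c = 1013 − 106.57 = 906.43 ≈ 906 hPa.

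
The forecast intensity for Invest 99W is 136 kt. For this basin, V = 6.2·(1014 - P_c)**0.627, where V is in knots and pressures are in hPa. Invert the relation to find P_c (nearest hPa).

876 hPa

ΔP = (V / 6.2)^(1/0.627) = (136/6.2)^1.595.
136/6.2 = 21.935; 21.935^1.595 ≈ 137.72 hPa.
P_c = 1014 − 137.72 = 876.28 ≈ 876 hPa.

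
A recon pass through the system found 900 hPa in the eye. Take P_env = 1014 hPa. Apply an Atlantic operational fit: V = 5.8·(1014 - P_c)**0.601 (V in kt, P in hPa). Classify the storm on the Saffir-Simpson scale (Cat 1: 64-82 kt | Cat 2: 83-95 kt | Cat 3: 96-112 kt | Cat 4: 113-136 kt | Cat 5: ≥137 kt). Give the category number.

ΔP = 1014 − 900 = 114 hPa.
V ≈ 5.8 × 114^0.601 = 5.8 × 17.23 ≈ 100 kt.
100 kt falls in the Category 3 band.

3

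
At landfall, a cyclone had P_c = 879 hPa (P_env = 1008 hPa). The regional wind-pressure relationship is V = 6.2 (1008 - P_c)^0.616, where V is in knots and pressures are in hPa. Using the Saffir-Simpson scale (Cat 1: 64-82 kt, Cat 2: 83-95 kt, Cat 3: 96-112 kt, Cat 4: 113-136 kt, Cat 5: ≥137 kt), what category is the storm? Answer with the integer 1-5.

ΔP = 1008 − 879 = 129 hPa.
V ≈ 6.2 × 129^0.616 = 6.2 × 19.96 ≈ 124 kt.
124 kt falls in the Category 4 band.

4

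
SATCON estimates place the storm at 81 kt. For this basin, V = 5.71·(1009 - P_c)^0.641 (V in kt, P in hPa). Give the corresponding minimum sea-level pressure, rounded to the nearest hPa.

946 hPa

ΔP = (V / 5.71)^(1/0.641) = (81/5.71)^1.560.
81/5.71 = 14.186; 14.186^1.560 ≈ 62.66 hPa.
P_c = 1009 − 62.66 = 946.34 ≈ 946 hPa.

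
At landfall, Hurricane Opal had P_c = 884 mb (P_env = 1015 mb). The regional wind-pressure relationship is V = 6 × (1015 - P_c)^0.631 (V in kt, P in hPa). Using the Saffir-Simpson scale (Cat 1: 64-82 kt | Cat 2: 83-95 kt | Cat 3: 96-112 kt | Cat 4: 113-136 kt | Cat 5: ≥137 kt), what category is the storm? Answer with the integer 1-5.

4

ΔP = 1015 − 884 = 131 mb.
V ≈ 6 × 131^0.631 = 6 × 21.68 ≈ 130 kt.
130 kt falls in the Category 4 band.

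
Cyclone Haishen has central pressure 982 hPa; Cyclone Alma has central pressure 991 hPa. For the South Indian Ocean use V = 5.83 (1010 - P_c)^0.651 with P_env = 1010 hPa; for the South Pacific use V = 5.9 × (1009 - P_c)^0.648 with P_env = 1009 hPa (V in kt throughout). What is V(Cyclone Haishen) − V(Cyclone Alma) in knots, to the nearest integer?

13 kt

Cyclone Haishen: ΔP = 28; V ≈ 5.83 × 28^0.651 ≈ 51.02 kt.
Cyclone Alma: ΔP = 18; V ≈ 5.9 × 18^0.648 ≈ 38.39 kt.
Difference ≈ 51.02 − 38.39 = 12.63 → 13 kt.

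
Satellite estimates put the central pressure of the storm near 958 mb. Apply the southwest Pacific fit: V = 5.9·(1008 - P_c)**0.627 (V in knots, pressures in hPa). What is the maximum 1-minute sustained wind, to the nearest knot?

ΔP = 1008 − 958 = 50 mb.
50^0.627 ≈ 11.621.
V ≈ 5.9 × 11.621 ≈ 68.6 kt.

69 kt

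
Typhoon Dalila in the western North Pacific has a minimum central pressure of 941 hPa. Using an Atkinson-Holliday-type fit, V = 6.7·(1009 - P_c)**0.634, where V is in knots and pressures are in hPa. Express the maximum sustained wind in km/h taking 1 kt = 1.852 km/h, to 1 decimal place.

ΔP = 1009 − 941 = 68 hPa.
V ≈ 6.7 × 68^0.634 = 6.7 × 14.515 ≈ 97.249 kt.
97.249 × 1.852 ≈ 180.11 km/h → 180.1 km/h.

180.1 km/h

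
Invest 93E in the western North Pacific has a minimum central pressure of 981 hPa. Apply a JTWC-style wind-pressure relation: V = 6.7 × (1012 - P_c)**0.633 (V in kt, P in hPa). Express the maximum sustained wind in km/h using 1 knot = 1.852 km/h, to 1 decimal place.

ΔP = 1012 − 981 = 31 hPa.
V ≈ 6.7 × 31^0.633 = 6.7 × 8.791 ≈ 58.899 kt.
58.899 × 1.852 ≈ 109.08 km/h → 109.1 km/h.

109.1 km/h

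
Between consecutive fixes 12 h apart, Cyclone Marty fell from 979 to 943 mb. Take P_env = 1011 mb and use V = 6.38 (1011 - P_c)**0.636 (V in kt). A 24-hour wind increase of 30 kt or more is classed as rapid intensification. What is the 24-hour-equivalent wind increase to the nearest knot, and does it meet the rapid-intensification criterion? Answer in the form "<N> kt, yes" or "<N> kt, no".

V₁: ΔP = 32, V ≈ 6.38 × 32^0.636 ≈ 57.82 kt.
V₂: ΔP = 68, V ≈ 6.38 × 68^0.636 ≈ 93.39 kt.
ΔV over 12 h = 35.57 kt → 24 h equivalent = 35.57 × 24/12 ≈ 71.14 kt.
71 kt ≥ 30 kt ⇒ rapid intensification.

71 kt, yes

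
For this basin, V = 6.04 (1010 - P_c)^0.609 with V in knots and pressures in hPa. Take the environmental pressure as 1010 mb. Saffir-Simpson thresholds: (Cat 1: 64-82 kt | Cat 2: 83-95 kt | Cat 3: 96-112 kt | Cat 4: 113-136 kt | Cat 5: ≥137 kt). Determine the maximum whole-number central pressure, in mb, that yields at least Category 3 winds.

Category 3 begins at V = 96 kt.
Required ΔP = (96/6.04)^(1/0.609) = 15.894^1.642 ≈ 93.86 mb.
P_c ≤ 1010 − 93.86 = 916.14, so the highest integer P_c is 916 mb.

916 mb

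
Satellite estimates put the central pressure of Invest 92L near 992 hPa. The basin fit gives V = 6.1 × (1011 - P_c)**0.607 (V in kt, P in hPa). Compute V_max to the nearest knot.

ΔP = 1011 − 992 = 19 hPa.
19^0.607 ≈ 5.973.
V ≈ 6.1 × 5.973 ≈ 36.4 kt.

36 kt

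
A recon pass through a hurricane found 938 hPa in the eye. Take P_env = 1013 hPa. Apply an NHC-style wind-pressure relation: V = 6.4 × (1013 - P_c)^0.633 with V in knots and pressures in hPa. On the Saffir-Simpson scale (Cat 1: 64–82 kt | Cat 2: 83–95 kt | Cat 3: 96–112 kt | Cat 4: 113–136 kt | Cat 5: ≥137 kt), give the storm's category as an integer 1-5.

3

ΔP = 1013 − 938 = 75 hPa.
V ≈ 6.4 × 75^0.633 = 6.4 × 15.38 ≈ 98 kt.
98 kt falls in the Category 3 band.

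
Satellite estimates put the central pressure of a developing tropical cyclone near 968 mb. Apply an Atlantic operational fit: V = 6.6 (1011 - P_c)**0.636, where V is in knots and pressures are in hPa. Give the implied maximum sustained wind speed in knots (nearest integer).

ΔP = 1011 − 968 = 43 mb.
43^0.636 ≈ 10.937.
V ≈ 6.6 × 10.937 ≈ 72.2 kt.

72 kt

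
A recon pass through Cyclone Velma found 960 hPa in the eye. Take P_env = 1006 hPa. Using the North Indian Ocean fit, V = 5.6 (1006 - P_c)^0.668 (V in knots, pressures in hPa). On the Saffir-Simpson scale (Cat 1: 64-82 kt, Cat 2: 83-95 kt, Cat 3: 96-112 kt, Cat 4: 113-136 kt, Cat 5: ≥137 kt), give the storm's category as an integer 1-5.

ΔP = 1006 − 960 = 46 hPa.
V ≈ 5.6 × 46^0.668 = 5.6 × 12.90 ≈ 72 kt.
72 kt falls in the Category 1 band.

1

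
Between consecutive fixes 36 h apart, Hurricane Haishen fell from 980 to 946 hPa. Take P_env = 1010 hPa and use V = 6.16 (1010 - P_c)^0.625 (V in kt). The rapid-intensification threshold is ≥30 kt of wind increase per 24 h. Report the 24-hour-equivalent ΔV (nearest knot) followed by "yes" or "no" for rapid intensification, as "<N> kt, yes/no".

V₁: ΔP = 30, V ≈ 6.16 × 30^0.625 ≈ 51.62 kt.
V₂: ΔP = 64, V ≈ 6.16 × 64^0.625 ≈ 82.88 kt.
ΔV over 36 h = 31.26 kt → 24 h equivalent = 31.26 × 24/36 ≈ 20.84 kt.
21 kt < 30 kt ⇒ not rapid intensification.

21 kt, no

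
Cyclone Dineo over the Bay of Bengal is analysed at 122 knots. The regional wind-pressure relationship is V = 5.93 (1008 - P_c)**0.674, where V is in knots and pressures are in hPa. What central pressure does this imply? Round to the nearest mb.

ΔP = (V / 5.93)^(1/0.674) = (122/5.93)^1.484.
122/5.93 = 20.573; 20.573^1.484 ≈ 88.82 mb.
P_c = 1008 − 88.82 = 919.18 ≈ 919 mb.

919 mb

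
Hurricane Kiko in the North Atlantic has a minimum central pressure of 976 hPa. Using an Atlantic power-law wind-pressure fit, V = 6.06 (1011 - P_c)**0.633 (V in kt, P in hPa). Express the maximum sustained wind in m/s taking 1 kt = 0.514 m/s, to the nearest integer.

ΔP = 1011 − 976 = 35 hPa.
V ≈ 6.06 × 35^0.633 = 6.06 × 9.493 ≈ 57.526 kt.
57.526 × 0.514 ≈ 29.57 m/s → 30 m/s.

30 m/s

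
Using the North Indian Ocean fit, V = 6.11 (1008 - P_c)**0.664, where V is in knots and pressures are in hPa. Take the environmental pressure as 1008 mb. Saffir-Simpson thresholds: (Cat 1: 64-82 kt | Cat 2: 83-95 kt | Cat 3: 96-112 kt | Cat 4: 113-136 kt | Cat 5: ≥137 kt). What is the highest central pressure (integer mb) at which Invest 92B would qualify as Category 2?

Category 2 begins at V = 83 kt.
Required ΔP = (83/6.11)^(1/0.664) = 13.584^1.506 ≈ 50.86 mb.
P_c ≤ 1008 − 50.86 = 957.14, so the highest integer P_c is 957 mb.

957 mb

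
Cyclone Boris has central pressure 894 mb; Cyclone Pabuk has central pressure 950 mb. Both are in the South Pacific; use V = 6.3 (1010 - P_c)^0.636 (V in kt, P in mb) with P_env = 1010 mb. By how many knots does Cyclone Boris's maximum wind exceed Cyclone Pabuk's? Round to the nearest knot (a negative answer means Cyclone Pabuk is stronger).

Cyclone Boris: ΔP = 116; V ≈ 6.3 × 116^0.636 ≈ 129.52 kt.
Cyclone Pabuk: ΔP = 60; V ≈ 6.3 × 60^0.636 ≈ 85.16 kt.
Difference ≈ 129.52 − 85.16 = 44.36 → 44 kt.

44 kt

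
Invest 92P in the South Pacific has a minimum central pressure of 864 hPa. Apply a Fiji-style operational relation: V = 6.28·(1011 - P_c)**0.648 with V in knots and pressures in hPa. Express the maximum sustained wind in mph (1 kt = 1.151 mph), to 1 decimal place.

ΔP = 1011 − 864 = 147 hPa.
V ≈ 6.28 × 147^0.648 = 6.28 × 25.376 ≈ 159.361 kt.
159.361 × 1.151 ≈ 183.42 mph → 183.4 mph.

183.4 mph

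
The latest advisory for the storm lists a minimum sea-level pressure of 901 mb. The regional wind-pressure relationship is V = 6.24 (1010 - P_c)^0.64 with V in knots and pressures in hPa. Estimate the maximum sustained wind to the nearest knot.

ΔP = 1010 − 901 = 109 mb.
109^0.64 ≈ 20.135.
V ≈ 6.24 × 20.135 ≈ 125.6 kt.

126 kt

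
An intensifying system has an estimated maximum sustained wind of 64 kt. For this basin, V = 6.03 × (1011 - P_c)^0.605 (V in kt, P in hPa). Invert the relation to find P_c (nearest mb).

961 mb

ΔP = (V / 6.03)^(1/0.605) = (64/6.03)^1.653.
64/6.03 = 10.614; 10.614^1.653 ≈ 49.62 mb.
P_c = 1011 − 49.62 = 961.38 ≈ 961 mb.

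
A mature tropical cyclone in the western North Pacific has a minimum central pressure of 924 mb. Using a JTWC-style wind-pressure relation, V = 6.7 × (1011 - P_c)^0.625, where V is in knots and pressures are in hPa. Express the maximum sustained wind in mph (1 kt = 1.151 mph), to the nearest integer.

ΔP = 1011 − 924 = 87 mb.
V ≈ 6.7 × 87^0.625 = 6.7 × 16.300 ≈ 109.213 kt.
109.213 × 1.151 ≈ 125.70 mph → 126 mph.

126 mph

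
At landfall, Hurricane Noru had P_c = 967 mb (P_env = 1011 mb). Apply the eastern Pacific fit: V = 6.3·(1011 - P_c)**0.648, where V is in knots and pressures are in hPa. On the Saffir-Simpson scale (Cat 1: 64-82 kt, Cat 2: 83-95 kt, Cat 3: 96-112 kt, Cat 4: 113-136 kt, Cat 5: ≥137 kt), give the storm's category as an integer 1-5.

ΔP = 1011 − 967 = 44 mb.
V ≈ 6.3 × 44^0.648 = 6.3 × 11.61 ≈ 73 kt.
73 kt falls in the Category 1 band.

1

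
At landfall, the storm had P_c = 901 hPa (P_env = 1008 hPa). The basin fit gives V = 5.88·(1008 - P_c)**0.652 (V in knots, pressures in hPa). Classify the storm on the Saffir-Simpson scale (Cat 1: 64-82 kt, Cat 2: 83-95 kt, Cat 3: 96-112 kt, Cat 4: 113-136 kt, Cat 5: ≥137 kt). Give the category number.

ΔP = 1008 − 901 = 107 hPa.
V ≈ 5.88 × 107^0.652 = 5.88 × 21.05 ≈ 124 kt.
124 kt falls in the Category 4 band.

4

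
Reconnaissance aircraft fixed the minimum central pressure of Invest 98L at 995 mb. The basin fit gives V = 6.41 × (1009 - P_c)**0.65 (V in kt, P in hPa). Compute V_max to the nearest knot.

36 kt

ΔP = 1009 − 995 = 14 mb.
14^0.65 ≈ 5.559.
V ≈ 6.41 × 5.559 ≈ 35.6 kt.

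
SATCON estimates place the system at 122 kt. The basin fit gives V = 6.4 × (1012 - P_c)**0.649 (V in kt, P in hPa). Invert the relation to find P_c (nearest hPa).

ΔP = (V / 6.4)^(1/0.649) = (122/6.4)^1.541.
122/6.4 = 19.062; 19.062^1.541 ≈ 93.87 hPa.
P_c = 1012 − 93.87 = 918.13 ≈ 918 hPa.

918 hPa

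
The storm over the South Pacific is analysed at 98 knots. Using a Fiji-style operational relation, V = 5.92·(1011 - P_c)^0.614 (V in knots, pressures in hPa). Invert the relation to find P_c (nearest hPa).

914 hPa

ΔP = (V / 5.92)^(1/0.614) = (98/5.92)^1.629.
98/5.92 = 16.554; 16.554^1.629 ≈ 96.65 hPa.
P_c = 1011 − 96.65 = 914.35 ≈ 914 hPa.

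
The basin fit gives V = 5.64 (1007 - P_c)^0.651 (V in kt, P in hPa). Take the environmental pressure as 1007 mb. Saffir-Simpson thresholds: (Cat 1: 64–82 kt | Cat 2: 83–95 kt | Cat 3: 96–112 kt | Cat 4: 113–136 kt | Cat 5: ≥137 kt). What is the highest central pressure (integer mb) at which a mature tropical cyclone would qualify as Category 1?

Category 1 begins at V = 64 kt.
Required ΔP = (64/5.64)^(1/0.651) = 11.348^1.536 ≈ 41.73 mb.
P_c ≤ 1007 − 41.73 = 965.27, so the highest integer P_c is 965 mb.

965 mb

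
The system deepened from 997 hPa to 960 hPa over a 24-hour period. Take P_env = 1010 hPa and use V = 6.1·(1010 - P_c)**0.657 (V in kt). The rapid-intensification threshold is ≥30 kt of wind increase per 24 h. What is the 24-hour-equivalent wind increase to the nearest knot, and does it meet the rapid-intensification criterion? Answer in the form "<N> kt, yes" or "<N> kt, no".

V₁: ΔP = 13, V ≈ 6.1 × 13^0.657 ≈ 32.90 kt.
V₂: ΔP = 50, V ≈ 6.1 × 50^0.657 ≈ 79.72 kt.
ΔV over 24 h = 46.82 kt → 24 h equivalent = 46.82 × 24/24 ≈ 46.82 kt.
47 kt ≥ 30 kt ⇒ rapid intensification.

47 kt, yes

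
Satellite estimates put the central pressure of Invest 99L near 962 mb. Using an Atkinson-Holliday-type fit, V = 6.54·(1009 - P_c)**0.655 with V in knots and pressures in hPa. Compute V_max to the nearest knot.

81 kt

ΔP = 1009 − 962 = 47 mb.
47^0.655 ≈ 12.452.
V ≈ 6.54 × 12.452 ≈ 81.4 kt.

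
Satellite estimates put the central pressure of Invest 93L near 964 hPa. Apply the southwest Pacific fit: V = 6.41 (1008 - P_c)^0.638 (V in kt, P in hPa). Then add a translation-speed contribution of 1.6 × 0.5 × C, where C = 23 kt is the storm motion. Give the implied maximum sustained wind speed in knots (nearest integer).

ΔP = 1008 − 964 = 44 hPa.
44^0.638 ≈ 11.182.
V ≈ 6.41 × 11.182 ≈ 71.7 kt.
Translation term: 1.6 × 0.5 × 23 = 18.4 kt.
Corrected V ≈ 90.1 kt → 90 kt.

90 kt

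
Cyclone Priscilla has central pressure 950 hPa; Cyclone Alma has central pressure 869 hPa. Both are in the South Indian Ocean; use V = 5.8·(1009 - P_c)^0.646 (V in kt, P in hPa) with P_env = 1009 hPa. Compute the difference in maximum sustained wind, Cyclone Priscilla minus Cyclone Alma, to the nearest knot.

-60 kt

Cyclone Priscilla: ΔP = 59; V ≈ 5.8 × 59^0.646 ≈ 80.80 kt.
Cyclone Alma: ΔP = 140; V ≈ 5.8 × 140^0.646 ≈ 141.20 kt.
Difference ≈ 80.80 − 141.20 = -60.40 → -60 kt.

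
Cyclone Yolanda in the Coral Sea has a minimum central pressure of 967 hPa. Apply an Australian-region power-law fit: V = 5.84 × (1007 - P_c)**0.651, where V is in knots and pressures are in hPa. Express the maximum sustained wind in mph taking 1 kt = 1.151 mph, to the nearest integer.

ΔP = 1007 − 967 = 40 hPa.
V ≈ 5.84 × 40^0.651 = 5.84 × 11.039 ≈ 64.469 kt.
64.469 × 1.151 ≈ 74.20 mph → 74 mph.

74 mph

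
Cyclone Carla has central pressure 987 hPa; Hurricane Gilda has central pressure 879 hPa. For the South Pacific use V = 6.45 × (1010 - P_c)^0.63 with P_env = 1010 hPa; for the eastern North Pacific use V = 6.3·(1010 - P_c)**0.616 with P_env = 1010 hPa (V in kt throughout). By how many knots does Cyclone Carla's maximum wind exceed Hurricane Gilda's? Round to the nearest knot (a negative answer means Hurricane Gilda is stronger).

Cyclone Carla: ΔP = 23; V ≈ 6.45 × 23^0.63 ≈ 46.50 kt.
Hurricane Gilda: ΔP = 131; V ≈ 6.3 × 131^0.616 ≈ 126.93 kt.
Difference ≈ 46.50 − 126.93 = -80.43 → -80 kt.

-80 kt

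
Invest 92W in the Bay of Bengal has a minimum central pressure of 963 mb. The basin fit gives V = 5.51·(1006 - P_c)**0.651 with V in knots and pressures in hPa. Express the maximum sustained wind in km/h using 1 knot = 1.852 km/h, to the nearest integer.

118 km/h

ΔP = 1006 − 963 = 43 mb.
V ≈ 5.51 × 43^0.651 = 5.51 × 11.571 ≈ 63.759 kt.
63.759 × 1.852 ≈ 118.08 km/h → 118 km/h.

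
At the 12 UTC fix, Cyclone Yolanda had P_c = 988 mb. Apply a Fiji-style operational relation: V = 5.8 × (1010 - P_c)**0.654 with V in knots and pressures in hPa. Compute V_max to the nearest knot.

ΔP = 1010 − 988 = 22 mb.
22^0.654 ≈ 7.550.
V ≈ 5.8 × 7.550 ≈ 43.8 kt.

44 kt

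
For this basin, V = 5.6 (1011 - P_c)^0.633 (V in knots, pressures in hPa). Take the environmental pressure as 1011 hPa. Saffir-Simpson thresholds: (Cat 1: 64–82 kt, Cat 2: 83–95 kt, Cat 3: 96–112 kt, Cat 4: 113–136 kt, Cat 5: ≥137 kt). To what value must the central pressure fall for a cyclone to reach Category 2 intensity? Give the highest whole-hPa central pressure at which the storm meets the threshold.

940 hPa

Category 2 begins at V = 83 kt.
Required ΔP = (83/5.6)^(1/0.633) = 14.821^1.580 ≈ 70.75 hPa.
P_c ≤ 1011 − 70.75 = 940.25, so the highest integer P_c is 940 hPa.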